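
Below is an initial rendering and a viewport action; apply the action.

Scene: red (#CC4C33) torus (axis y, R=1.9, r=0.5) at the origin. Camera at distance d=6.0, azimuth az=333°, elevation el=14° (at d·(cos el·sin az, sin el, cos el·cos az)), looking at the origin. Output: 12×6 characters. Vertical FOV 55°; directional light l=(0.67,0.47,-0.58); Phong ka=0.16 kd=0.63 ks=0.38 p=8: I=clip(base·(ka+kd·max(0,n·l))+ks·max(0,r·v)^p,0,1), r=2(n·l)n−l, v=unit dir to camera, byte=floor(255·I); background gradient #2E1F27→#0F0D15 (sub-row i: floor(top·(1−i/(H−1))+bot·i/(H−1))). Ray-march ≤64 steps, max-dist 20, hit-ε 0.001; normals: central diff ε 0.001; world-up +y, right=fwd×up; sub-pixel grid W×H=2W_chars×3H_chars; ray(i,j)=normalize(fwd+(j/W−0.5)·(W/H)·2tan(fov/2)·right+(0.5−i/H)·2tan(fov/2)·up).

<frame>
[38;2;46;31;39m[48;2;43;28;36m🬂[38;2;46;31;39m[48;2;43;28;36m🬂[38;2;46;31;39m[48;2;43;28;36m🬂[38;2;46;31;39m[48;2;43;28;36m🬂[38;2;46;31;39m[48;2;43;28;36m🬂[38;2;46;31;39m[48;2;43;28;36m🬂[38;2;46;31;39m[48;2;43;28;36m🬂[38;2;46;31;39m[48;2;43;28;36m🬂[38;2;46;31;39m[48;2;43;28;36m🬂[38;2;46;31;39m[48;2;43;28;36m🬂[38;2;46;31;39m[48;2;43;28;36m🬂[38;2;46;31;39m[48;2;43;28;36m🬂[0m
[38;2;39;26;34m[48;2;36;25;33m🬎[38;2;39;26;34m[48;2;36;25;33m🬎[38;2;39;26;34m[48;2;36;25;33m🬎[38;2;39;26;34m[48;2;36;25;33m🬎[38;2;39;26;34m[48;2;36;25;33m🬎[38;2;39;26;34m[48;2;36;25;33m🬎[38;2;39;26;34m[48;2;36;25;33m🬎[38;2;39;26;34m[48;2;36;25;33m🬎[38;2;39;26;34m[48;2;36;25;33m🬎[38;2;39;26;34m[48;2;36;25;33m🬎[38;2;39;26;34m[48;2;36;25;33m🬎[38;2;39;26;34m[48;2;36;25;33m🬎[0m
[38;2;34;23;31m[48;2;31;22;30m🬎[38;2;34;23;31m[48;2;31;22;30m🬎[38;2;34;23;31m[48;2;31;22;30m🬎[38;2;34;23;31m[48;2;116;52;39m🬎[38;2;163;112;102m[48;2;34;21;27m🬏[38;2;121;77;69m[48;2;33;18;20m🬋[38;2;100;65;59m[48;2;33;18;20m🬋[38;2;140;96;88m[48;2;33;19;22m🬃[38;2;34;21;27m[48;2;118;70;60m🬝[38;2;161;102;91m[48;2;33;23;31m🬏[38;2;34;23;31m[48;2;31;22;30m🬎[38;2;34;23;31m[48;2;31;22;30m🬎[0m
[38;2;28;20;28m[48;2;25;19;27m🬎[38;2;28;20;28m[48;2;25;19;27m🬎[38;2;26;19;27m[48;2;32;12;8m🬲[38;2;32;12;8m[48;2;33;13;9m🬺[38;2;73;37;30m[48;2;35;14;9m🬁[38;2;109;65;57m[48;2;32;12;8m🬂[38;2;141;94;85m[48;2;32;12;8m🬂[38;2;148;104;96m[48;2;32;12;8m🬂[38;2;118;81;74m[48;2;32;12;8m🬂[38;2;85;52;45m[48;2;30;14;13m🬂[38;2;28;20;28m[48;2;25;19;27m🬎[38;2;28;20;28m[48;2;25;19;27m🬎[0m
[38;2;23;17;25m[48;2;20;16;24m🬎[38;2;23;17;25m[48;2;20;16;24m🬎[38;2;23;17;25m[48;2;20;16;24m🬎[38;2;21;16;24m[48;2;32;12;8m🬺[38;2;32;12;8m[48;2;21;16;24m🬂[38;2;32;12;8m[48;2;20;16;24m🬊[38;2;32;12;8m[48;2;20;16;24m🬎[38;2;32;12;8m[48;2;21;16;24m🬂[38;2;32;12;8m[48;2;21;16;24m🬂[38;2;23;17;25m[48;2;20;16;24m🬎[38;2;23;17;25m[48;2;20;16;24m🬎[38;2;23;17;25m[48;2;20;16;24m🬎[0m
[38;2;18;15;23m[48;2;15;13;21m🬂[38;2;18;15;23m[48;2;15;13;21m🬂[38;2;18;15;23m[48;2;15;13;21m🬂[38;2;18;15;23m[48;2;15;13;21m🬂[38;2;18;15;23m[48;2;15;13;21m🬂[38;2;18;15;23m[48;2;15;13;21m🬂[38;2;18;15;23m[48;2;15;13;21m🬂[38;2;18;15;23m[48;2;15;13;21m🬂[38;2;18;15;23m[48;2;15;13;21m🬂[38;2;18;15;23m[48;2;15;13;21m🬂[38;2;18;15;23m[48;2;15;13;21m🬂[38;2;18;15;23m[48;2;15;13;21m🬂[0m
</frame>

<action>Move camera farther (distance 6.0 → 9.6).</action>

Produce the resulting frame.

<frame>
[38;2;46;31;39m[48;2;43;28;36m🬂[38;2;46;31;39m[48;2;43;28;36m🬂[38;2;46;31;39m[48;2;43;28;36m🬂[38;2;46;31;39m[48;2;43;28;36m🬂[38;2;46;31;39m[48;2;43;28;36m🬂[38;2;46;31;39m[48;2;43;28;36m🬂[38;2;46;31;39m[48;2;43;28;36m🬂[38;2;46;31;39m[48;2;43;28;36m🬂[38;2;46;31;39m[48;2;43;28;36m🬂[38;2;46;31;39m[48;2;43;28;36m🬂[38;2;46;31;39m[48;2;43;28;36m🬂[38;2;46;31;39m[48;2;43;28;36m🬂[0m
[38;2;39;26;34m[48;2;36;25;33m🬎[38;2;39;26;34m[48;2;36;25;33m🬎[38;2;39;26;34m[48;2;36;25;33m🬎[38;2;39;26;34m[48;2;36;25;33m🬎[38;2;39;26;34m[48;2;36;25;33m🬎[38;2;39;26;34m[48;2;36;25;33m🬎[38;2;39;26;34m[48;2;36;25;33m🬎[38;2;39;26;34m[48;2;36;25;33m🬎[38;2;39;26;34m[48;2;36;25;33m🬎[38;2;39;26;34m[48;2;36;25;33m🬎[38;2;39;26;34m[48;2;36;25;33m🬎[38;2;39;26;34m[48;2;36;25;33m🬎[0m
[38;2;34;23;31m[48;2;31;22;30m🬎[38;2;34;23;31m[48;2;31;22;30m🬎[38;2;34;23;31m[48;2;31;22;30m🬎[38;2;34;23;31m[48;2;31;22;30m🬎[38;2;33;23;31m[48;2;146;87;75m🬝[38;2;94;60;53m[48;2;33;21;26m🬏[38;2;34;23;31m[48;2;32;12;8m🬎[38;2;33;21;27m[48;2;134;88;79m🬝[38;2;34;23;31m[48;2;31;22;30m🬎[38;2;34;23;31m[48;2;31;22;30m🬎[38;2;34;23;31m[48;2;31;22;30m🬎[38;2;34;23;31m[48;2;31;22;30m🬎[0m
[38;2;28;20;28m[48;2;25;19;27m🬎[38;2;28;20;28m[48;2;25;19;27m🬎[38;2;28;20;28m[48;2;25;19;27m🬎[38;2;28;20;28m[48;2;25;19;27m🬎[38;2;32;12;8m[48;2;25;19;27m🬎[38;2;108;66;58m[48;2;36;17;15m🬁[38;2;140;94;85m[48;2;32;12;8m🬂[38;2;112;76;69m[48;2;28;15;17m🬂[38;2;85;51;45m[48;2;27;18;23m🬀[38;2;28;20;28m[48;2;25;19;27m🬎[38;2;28;20;28m[48;2;25;19;27m🬎[38;2;28;20;28m[48;2;25;19;27m🬎[0m
[38;2;23;17;25m[48;2;20;16;24m🬎[38;2;23;17;25m[48;2;20;16;24m🬎[38;2;23;17;25m[48;2;20;16;24m🬎[38;2;23;17;25m[48;2;20;16;24m🬎[38;2;23;17;25m[48;2;20;16;24m🬎[38;2;23;17;25m[48;2;20;16;24m🬎[38;2;23;17;25m[48;2;20;16;24m🬎[38;2;23;17;25m[48;2;20;16;24m🬎[38;2;23;17;25m[48;2;20;16;24m🬎[38;2;23;17;25m[48;2;20;16;24m🬎[38;2;23;17;25m[48;2;20;16;24m🬎[38;2;23;17;25m[48;2;20;16;24m🬎[0m
[38;2;18;15;23m[48;2;15;13;21m🬂[38;2;18;15;23m[48;2;15;13;21m🬂[38;2;18;15;23m[48;2;15;13;21m🬂[38;2;18;15;23m[48;2;15;13;21m🬂[38;2;18;15;23m[48;2;15;13;21m🬂[38;2;18;15;23m[48;2;15;13;21m🬂[38;2;18;15;23m[48;2;15;13;21m🬂[38;2;18;15;23m[48;2;15;13;21m🬂[38;2;18;15;23m[48;2;15;13;21m🬂[38;2;18;15;23m[48;2;15;13;21m🬂[38;2;18;15;23m[48;2;15;13;21m🬂[38;2;18;15;23m[48;2;15;13;21m🬂[0m
</frame>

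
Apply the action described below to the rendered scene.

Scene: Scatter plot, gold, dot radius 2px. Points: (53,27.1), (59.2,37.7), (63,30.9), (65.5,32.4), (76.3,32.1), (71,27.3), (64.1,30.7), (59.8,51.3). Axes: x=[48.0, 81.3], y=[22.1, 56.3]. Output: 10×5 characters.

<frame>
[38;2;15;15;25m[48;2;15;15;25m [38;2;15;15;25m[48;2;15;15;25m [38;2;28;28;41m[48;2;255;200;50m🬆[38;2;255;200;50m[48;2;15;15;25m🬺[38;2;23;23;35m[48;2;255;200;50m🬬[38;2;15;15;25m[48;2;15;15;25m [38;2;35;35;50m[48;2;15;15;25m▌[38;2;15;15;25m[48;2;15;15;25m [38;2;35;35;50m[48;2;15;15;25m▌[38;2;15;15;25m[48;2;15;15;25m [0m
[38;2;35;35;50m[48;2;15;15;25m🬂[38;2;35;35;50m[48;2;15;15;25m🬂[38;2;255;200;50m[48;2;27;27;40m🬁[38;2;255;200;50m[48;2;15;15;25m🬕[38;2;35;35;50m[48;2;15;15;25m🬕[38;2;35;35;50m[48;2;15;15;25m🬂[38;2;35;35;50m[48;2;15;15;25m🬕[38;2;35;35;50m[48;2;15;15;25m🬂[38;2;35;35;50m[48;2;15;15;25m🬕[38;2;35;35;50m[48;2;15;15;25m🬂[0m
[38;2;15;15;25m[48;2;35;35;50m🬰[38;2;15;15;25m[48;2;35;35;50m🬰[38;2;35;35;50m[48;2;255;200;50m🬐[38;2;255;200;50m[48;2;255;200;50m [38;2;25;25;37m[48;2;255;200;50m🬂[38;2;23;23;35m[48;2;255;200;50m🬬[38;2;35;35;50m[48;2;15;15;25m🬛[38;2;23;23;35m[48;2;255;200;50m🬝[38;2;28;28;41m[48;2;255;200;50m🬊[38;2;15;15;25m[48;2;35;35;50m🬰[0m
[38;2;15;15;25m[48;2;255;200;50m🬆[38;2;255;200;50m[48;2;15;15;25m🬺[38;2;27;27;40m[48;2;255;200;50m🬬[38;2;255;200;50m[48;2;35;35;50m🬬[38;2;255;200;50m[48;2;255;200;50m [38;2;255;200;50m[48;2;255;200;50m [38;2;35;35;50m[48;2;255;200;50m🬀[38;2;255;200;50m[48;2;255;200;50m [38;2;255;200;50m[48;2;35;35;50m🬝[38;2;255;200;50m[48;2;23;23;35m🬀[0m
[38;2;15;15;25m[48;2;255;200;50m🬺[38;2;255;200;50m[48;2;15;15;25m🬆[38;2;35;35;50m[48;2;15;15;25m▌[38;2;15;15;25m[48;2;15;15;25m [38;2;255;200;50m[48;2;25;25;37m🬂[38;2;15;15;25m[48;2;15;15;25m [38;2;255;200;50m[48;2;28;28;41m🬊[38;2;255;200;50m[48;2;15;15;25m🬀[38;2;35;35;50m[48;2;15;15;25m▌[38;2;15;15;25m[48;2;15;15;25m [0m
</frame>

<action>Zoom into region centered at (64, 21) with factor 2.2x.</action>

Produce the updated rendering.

<frame>
[38;2;15;15;25m[48;2;15;15;25m [38;2;15;15;25m[48;2;15;15;25m [38;2;35;35;50m[48;2;15;15;25m▌[38;2;15;15;25m[48;2;15;15;25m [38;2;35;35;50m[48;2;15;15;25m▌[38;2;15;15;25m[48;2;15;15;25m [38;2;35;35;50m[48;2;15;15;25m▌[38;2;15;15;25m[48;2;15;15;25m [38;2;35;35;50m[48;2;255;200;50m🬐[38;2;255;200;50m[48;2;255;200;50m [0m
[38;2;35;35;50m[48;2;15;15;25m🬂[38;2;35;35;50m[48;2;15;15;25m🬂[38;2;35;35;50m[48;2;15;15;25m🬕[38;2;35;35;50m[48;2;15;15;25m🬂[38;2;35;35;50m[48;2;15;15;25m🬕[38;2;35;35;50m[48;2;15;15;25m🬂[38;2;35;35;50m[48;2;15;15;25m🬕[38;2;35;35;50m[48;2;15;15;25m🬂[38;2;35;35;50m[48;2;15;15;25m🬕[38;2;255;200;50m[48;2;19;19;30m🬀[0m
[38;2;15;15;25m[48;2;35;35;50m🬰[38;2;15;15;25m[48;2;35;35;50m🬰[38;2;35;35;50m[48;2;15;15;25m🬛[38;2;15;15;25m[48;2;35;35;50m🬰[38;2;35;35;50m[48;2;15;15;25m🬛[38;2;15;15;25m[48;2;35;35;50m🬰[38;2;35;35;50m[48;2;15;15;25m🬛[38;2;15;15;25m[48;2;35;35;50m🬰[38;2;35;35;50m[48;2;15;15;25m🬛[38;2;15;15;25m[48;2;35;35;50m🬰[0m
[38;2;15;15;25m[48;2;35;35;50m🬎[38;2;15;15;25m[48;2;35;35;50m🬎[38;2;35;35;50m[48;2;15;15;25m🬲[38;2;15;15;25m[48;2;35;35;50m🬎[38;2;35;35;50m[48;2;15;15;25m🬲[38;2;15;15;25m[48;2;35;35;50m🬎[38;2;35;35;50m[48;2;15;15;25m🬲[38;2;15;15;25m[48;2;35;35;50m🬎[38;2;35;35;50m[48;2;15;15;25m🬲[38;2;15;15;25m[48;2;35;35;50m🬎[0m
[38;2;15;15;25m[48;2;15;15;25m [38;2;15;15;25m[48;2;15;15;25m [38;2;35;35;50m[48;2;15;15;25m▌[38;2;15;15;25m[48;2;15;15;25m [38;2;35;35;50m[48;2;15;15;25m▌[38;2;15;15;25m[48;2;15;15;25m [38;2;35;35;50m[48;2;15;15;25m▌[38;2;15;15;25m[48;2;15;15;25m [38;2;35;35;50m[48;2;15;15;25m▌[38;2;15;15;25m[48;2;15;15;25m [0m
</frame>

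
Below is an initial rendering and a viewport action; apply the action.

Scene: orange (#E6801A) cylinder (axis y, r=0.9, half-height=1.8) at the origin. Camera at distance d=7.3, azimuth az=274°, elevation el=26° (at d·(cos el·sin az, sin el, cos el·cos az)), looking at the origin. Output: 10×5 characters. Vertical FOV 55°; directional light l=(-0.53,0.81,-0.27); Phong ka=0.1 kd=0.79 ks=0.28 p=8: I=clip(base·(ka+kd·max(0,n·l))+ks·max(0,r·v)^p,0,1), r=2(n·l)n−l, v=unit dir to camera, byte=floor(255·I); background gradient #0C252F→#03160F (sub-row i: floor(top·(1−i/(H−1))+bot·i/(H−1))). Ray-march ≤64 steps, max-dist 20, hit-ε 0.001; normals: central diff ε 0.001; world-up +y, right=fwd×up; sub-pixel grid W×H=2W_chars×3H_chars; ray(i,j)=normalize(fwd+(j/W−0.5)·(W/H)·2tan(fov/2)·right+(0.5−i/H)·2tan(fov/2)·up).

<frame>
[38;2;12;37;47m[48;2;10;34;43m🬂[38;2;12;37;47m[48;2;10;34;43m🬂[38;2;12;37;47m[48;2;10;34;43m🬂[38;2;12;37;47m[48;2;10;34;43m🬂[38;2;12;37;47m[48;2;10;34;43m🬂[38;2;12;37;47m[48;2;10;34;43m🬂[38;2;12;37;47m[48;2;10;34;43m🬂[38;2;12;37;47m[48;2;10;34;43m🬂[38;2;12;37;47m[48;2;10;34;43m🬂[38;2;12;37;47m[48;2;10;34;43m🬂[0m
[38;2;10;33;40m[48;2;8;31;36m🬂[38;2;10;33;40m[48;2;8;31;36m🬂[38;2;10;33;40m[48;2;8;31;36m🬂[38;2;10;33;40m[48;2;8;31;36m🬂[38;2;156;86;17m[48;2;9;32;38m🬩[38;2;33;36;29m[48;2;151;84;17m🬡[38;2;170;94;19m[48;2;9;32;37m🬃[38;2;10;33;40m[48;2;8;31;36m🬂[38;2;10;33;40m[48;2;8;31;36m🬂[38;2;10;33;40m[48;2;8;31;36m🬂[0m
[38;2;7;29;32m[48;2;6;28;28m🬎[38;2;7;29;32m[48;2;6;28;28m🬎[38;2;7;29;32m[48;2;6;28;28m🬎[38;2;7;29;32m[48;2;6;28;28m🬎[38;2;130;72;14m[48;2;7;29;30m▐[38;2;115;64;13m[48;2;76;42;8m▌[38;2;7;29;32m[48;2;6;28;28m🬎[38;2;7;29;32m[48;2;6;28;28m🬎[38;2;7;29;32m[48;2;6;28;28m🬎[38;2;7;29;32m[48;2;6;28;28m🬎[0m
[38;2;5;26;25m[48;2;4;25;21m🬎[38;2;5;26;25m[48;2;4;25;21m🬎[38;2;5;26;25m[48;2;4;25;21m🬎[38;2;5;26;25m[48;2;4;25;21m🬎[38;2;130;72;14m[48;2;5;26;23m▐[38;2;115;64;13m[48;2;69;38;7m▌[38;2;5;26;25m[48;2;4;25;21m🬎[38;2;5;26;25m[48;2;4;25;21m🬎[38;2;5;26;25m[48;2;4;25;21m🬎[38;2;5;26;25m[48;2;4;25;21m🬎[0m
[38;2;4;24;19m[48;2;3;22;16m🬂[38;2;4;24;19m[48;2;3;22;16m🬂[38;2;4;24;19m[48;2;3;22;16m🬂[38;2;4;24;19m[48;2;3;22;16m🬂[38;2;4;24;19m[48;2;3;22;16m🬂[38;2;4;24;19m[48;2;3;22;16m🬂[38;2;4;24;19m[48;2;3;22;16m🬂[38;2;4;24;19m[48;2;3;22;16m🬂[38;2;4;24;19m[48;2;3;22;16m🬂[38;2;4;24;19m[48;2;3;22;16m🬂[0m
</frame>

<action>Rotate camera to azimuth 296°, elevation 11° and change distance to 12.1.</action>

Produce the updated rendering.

<frame>
[38;2;12;37;47m[48;2;10;34;43m🬂[38;2;12;37;47m[48;2;10;34;43m🬂[38;2;12;37;47m[48;2;10;34;43m🬂[38;2;12;37;47m[48;2;10;34;43m🬂[38;2;12;37;47m[48;2;10;34;43m🬂[38;2;12;37;47m[48;2;10;34;43m🬂[38;2;12;37;47m[48;2;10;34;43m🬂[38;2;12;37;47m[48;2;10;34;43m🬂[38;2;12;37;47m[48;2;10;34;43m🬂[38;2;12;37;47m[48;2;10;34;43m🬂[0m
[38;2;10;33;40m[48;2;8;31;36m🬂[38;2;10;33;40m[48;2;8;31;36m🬂[38;2;10;33;40m[48;2;8;31;36m🬂[38;2;10;33;40m[48;2;8;31;36m🬂[38;2;10;33;40m[48;2;8;31;36m🬂[38;2;10;33;40m[48;2;8;31;36m🬂[38;2;10;33;40m[48;2;8;31;36m🬂[38;2;10;33;40m[48;2;8;31;36m🬂[38;2;10;33;40m[48;2;8;31;36m🬂[38;2;10;33;40m[48;2;8;31;36m🬂[0m
[38;2;7;29;32m[48;2;6;28;28m🬎[38;2;7;29;32m[48;2;6;28;28m🬎[38;2;7;29;32m[48;2;6;28;28m🬎[38;2;7;29;32m[48;2;6;28;28m🬎[38;2;128;71;14m[48;2;7;29;30m▐[38;2;88;49;9m[48;2;23;12;2m▌[38;2;7;29;32m[48;2;6;28;28m🬎[38;2;7;29;32m[48;2;6;28;28m🬎[38;2;7;29;32m[48;2;6;28;28m🬎[38;2;7;29;32m[48;2;6;28;28m🬎[0m
[38;2;5;26;25m[48;2;4;25;21m🬎[38;2;5;26;25m[48;2;4;25;21m🬎[38;2;5;26;25m[48;2;4;25;21m🬎[38;2;5;26;25m[48;2;4;25;21m🬎[38;2;127;71;14m[48;2;4;25;23m🬁[38;2;88;49;9m[48;2;8;22;18m🬀[38;2;5;26;25m[48;2;4;25;21m🬎[38;2;5;26;25m[48;2;4;25;21m🬎[38;2;5;26;25m[48;2;4;25;21m🬎[38;2;5;26;25m[48;2;4;25;21m🬎[0m
[38;2;4;24;19m[48;2;3;22;16m🬂[38;2;4;24;19m[48;2;3;22;16m🬂[38;2;4;24;19m[48;2;3;22;16m🬂[38;2;4;24;19m[48;2;3;22;16m🬂[38;2;4;24;19m[48;2;3;22;16m🬂[38;2;4;24;19m[48;2;3;22;16m🬂[38;2;4;24;19m[48;2;3;22;16m🬂[38;2;4;24;19m[48;2;3;22;16m🬂[38;2;4;24;19m[48;2;3;22;16m🬂[38;2;4;24;19m[48;2;3;22;16m🬂[0m
</frame>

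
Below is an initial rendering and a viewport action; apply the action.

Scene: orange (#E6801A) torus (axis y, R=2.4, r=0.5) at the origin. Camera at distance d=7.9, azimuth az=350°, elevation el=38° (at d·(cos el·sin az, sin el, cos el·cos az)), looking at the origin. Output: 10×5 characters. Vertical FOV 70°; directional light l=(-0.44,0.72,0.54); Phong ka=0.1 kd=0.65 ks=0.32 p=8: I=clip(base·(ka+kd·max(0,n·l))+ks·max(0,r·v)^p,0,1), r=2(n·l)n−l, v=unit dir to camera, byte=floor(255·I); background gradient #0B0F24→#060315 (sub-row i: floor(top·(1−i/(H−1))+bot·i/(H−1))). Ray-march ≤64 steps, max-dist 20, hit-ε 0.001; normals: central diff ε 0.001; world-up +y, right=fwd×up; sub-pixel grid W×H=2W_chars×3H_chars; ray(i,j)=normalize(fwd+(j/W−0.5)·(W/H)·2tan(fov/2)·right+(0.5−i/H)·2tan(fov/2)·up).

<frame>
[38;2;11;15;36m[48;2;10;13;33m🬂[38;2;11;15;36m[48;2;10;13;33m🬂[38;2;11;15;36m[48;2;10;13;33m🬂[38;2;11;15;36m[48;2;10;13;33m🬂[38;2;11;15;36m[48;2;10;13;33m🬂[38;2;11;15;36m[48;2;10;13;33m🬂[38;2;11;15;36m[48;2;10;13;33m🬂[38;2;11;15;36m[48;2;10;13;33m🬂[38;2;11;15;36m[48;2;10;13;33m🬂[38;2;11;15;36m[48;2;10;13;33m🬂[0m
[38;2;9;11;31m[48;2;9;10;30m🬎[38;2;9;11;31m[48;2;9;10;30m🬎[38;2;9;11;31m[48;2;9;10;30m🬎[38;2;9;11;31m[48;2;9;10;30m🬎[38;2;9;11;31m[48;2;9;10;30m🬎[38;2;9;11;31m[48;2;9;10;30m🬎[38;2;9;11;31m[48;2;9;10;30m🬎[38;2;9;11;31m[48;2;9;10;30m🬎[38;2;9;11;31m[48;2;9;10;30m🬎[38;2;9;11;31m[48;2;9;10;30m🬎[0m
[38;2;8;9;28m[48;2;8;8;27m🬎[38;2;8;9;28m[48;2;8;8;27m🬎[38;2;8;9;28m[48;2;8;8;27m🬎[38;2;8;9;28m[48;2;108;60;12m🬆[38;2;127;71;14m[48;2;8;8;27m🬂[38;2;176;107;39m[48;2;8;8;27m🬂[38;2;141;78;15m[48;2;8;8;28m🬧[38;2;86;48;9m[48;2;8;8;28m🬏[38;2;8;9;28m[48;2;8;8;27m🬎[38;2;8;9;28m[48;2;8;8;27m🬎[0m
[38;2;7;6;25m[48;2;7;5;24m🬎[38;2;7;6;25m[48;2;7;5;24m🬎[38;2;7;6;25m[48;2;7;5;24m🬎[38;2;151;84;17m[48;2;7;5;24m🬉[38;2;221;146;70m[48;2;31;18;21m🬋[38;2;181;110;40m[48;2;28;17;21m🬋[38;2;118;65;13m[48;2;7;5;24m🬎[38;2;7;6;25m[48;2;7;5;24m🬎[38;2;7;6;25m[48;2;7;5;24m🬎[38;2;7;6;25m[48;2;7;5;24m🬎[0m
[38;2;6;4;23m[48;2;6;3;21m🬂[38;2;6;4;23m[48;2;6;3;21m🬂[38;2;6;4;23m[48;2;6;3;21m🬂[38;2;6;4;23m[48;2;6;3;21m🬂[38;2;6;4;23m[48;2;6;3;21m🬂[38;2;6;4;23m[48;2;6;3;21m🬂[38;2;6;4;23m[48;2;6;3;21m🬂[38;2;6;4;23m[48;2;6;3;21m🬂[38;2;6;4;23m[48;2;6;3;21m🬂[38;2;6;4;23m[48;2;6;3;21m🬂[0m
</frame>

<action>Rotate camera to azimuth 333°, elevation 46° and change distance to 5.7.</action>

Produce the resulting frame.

<frame>
[38;2;11;15;36m[48;2;10;13;33m🬂[38;2;11;15;36m[48;2;10;13;33m🬂[38;2;11;15;36m[48;2;10;13;33m🬂[38;2;11;15;36m[48;2;10;13;33m🬂[38;2;11;15;36m[48;2;10;13;33m🬂[38;2;11;15;36m[48;2;10;13;33m🬂[38;2;11;15;36m[48;2;10;13;33m🬂[38;2;11;15;36m[48;2;10;13;33m🬂[38;2;11;15;36m[48;2;10;13;33m🬂[38;2;11;15;36m[48;2;10;13;33m🬂[0m
[38;2;9;11;31m[48;2;9;10;30m🬎[38;2;9;11;31m[48;2;9;10;30m🬎[38;2;9;11;31m[48;2;9;10;30m🬎[38;2;9;11;31m[48;2;127;71;14m🬝[38;2;9;11;31m[48;2;167;98;29m🬎[38;2;9;11;31m[48;2;228;153;78m🬎[38;2;9;11;31m[48;2;147;82;18m🬎[38;2;9;11;31m[48;2;9;10;30m🬎[38;2;9;11;31m[48;2;9;10;30m🬎[38;2;9;11;31m[48;2;9;10;30m🬎[0m
[38;2;8;9;28m[48;2;8;8;27m🬎[38;2;8;9;28m[48;2;8;8;27m🬎[38;2;129;71;14m[48;2;8;8;28m🬦[38;2;105;58;11m[48;2;19;13;19m🬆[38;2;57;31;6m[48;2;8;8;27m🬀[38;2;8;9;28m[48;2;8;8;27m🬎[38;2;111;61;12m[48;2;8;8;27m🬂[38;2;117;65;12m[48;2;8;9;29m🬺[38;2;8;9;28m[48;2;8;8;27m🬎[38;2;8;9;28m[48;2;8;8;27m🬎[0m
[38;2;7;6;25m[48;2;7;5;24m🬎[38;2;7;6;25m[48;2;7;5;24m🬎[38;2;150;83;16m[48;2;7;6;25m▐[38;2;42;24;13m[48;2;144;80;17m🬊[38;2;7;6;25m[48;2;99;55;10m🬎[38;2;7;6;25m[48;2;83;46;9m🬎[38;2;22;14;21m[48;2;126;70;13m🬎[38;2;86;48;9m[48;2;136;76;15m🬀[38;2;7;6;25m[48;2;7;5;24m🬎[38;2;7;6;25m[48;2;7;5;24m🬎[0m
[38;2;6;4;23m[48;2;6;3;21m🬂[38;2;6;4;23m[48;2;6;3;21m🬂[38;2;6;4;23m[48;2;6;3;21m🬂[38;2;173;100;26m[48;2;6;3;21m🬂[38;2;187;114;42m[48;2;6;3;21m🬎[38;2;174;103;31m[48;2;6;3;21m🬎[38;2;164;94;24m[48;2;6;3;21m🬆[38;2;141;78;15m[48;2;6;3;21m🬀[38;2;6;4;23m[48;2;6;3;21m🬂[38;2;6;4;23m[48;2;6;3;21m🬂[0m
</frame>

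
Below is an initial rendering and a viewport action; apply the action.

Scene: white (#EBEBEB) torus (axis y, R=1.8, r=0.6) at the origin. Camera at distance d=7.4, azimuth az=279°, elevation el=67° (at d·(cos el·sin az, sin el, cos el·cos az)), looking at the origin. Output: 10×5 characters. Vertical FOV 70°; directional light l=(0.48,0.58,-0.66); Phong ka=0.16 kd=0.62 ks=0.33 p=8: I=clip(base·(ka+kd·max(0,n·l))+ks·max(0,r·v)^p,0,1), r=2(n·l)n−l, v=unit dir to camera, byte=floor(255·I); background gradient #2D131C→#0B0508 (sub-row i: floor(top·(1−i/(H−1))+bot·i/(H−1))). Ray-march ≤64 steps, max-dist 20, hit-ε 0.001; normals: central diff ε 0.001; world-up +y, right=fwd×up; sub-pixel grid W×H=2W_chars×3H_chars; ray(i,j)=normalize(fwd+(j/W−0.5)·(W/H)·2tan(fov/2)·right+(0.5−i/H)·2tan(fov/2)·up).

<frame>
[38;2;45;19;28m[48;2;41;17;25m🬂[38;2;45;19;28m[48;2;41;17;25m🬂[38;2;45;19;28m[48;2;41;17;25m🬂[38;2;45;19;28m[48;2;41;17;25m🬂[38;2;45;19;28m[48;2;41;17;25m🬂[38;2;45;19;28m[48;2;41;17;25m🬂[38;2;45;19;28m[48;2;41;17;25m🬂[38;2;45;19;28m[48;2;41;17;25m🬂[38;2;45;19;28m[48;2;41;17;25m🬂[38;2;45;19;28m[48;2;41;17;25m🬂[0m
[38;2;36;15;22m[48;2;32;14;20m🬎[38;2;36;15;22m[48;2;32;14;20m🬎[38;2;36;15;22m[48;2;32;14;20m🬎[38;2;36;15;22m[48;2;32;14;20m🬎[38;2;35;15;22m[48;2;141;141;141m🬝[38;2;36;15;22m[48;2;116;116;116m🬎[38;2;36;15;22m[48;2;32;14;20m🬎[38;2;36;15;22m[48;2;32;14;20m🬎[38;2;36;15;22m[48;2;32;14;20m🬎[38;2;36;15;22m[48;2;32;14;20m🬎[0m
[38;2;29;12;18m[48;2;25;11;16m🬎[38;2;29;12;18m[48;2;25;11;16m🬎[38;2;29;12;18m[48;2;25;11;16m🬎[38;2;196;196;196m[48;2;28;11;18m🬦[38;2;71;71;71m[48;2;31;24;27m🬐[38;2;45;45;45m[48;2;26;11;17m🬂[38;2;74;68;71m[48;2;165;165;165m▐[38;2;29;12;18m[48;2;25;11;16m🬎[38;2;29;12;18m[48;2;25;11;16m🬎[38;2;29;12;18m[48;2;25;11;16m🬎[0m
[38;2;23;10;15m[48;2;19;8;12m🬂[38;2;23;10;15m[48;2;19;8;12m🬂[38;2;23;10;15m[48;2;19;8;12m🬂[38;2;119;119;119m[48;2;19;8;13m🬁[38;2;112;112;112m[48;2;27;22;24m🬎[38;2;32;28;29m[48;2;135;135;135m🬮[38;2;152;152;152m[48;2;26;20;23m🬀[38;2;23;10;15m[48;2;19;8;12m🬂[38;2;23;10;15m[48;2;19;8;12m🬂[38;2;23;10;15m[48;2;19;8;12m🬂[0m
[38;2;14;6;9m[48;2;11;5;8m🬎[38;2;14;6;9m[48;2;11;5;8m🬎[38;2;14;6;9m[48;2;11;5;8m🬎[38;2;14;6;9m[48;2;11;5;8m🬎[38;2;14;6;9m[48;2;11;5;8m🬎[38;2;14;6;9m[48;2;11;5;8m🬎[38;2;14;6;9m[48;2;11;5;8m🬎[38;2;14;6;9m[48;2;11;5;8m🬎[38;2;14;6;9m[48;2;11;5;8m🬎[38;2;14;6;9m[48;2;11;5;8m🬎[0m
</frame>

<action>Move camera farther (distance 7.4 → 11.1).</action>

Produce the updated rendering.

<frame>
[38;2;45;19;28m[48;2;41;17;25m🬂[38;2;45;19;28m[48;2;41;17;25m🬂[38;2;45;19;28m[48;2;41;17;25m🬂[38;2;45;19;28m[48;2;41;17;25m🬂[38;2;45;19;28m[48;2;41;17;25m🬂[38;2;45;19;28m[48;2;41;17;25m🬂[38;2;45;19;28m[48;2;41;17;25m🬂[38;2;45;19;28m[48;2;41;17;25m🬂[38;2;45;19;28m[48;2;41;17;25m🬂[38;2;45;19;28m[48;2;41;17;25m🬂[0m
[38;2;36;15;22m[48;2;32;14;20m🬎[38;2;36;15;22m[48;2;32;14;20m🬎[38;2;36;15;22m[48;2;32;14;20m🬎[38;2;36;15;22m[48;2;32;14;20m🬎[38;2;36;15;22m[48;2;32;14;20m🬎[38;2;36;15;22m[48;2;32;14;20m🬎[38;2;36;15;22m[48;2;32;14;20m🬎[38;2;36;15;22m[48;2;32;14;20m🬎[38;2;36;15;22m[48;2;32;14;20m🬎[38;2;36;15;22m[48;2;32;14;20m🬎[0m
[38;2;29;12;18m[48;2;25;11;16m🬎[38;2;29;12;18m[48;2;25;11;16m🬎[38;2;29;12;18m[48;2;25;11;16m🬎[38;2;29;12;18m[48;2;25;11;16m🬎[38;2;169;169;169m[48;2;30;20;24m🬔[38;2;129;129;129m[48;2;43;34;37m🬁[38;2;77;77;77m[48;2;28;11;18m🬓[38;2;29;12;18m[48;2;25;11;16m🬎[38;2;29;12;18m[48;2;25;11;16m🬎[38;2;29;12;18m[48;2;25;11;16m🬎[0m
[38;2;23;10;15m[48;2;19;8;12m🬂[38;2;23;10;15m[48;2;19;8;12m🬂[38;2;23;10;15m[48;2;19;8;12m🬂[38;2;23;10;15m[48;2;19;8;12m🬂[38;2;109;109;109m[48;2;19;8;13m🬁[38;2;110;110;110m[48;2;19;8;12m🬂[38;2;23;10;15m[48;2;19;8;12m🬂[38;2;23;10;15m[48;2;19;8;12m🬂[38;2;23;10;15m[48;2;19;8;12m🬂[38;2;23;10;15m[48;2;19;8;12m🬂[0m
[38;2;14;6;9m[48;2;11;5;8m🬎[38;2;14;6;9m[48;2;11;5;8m🬎[38;2;14;6;9m[48;2;11;5;8m🬎[38;2;14;6;9m[48;2;11;5;8m🬎[38;2;14;6;9m[48;2;11;5;8m🬎[38;2;14;6;9m[48;2;11;5;8m🬎[38;2;14;6;9m[48;2;11;5;8m🬎[38;2;14;6;9m[48;2;11;5;8m🬎[38;2;14;6;9m[48;2;11;5;8m🬎[38;2;14;6;9m[48;2;11;5;8m🬎[0m
</frame>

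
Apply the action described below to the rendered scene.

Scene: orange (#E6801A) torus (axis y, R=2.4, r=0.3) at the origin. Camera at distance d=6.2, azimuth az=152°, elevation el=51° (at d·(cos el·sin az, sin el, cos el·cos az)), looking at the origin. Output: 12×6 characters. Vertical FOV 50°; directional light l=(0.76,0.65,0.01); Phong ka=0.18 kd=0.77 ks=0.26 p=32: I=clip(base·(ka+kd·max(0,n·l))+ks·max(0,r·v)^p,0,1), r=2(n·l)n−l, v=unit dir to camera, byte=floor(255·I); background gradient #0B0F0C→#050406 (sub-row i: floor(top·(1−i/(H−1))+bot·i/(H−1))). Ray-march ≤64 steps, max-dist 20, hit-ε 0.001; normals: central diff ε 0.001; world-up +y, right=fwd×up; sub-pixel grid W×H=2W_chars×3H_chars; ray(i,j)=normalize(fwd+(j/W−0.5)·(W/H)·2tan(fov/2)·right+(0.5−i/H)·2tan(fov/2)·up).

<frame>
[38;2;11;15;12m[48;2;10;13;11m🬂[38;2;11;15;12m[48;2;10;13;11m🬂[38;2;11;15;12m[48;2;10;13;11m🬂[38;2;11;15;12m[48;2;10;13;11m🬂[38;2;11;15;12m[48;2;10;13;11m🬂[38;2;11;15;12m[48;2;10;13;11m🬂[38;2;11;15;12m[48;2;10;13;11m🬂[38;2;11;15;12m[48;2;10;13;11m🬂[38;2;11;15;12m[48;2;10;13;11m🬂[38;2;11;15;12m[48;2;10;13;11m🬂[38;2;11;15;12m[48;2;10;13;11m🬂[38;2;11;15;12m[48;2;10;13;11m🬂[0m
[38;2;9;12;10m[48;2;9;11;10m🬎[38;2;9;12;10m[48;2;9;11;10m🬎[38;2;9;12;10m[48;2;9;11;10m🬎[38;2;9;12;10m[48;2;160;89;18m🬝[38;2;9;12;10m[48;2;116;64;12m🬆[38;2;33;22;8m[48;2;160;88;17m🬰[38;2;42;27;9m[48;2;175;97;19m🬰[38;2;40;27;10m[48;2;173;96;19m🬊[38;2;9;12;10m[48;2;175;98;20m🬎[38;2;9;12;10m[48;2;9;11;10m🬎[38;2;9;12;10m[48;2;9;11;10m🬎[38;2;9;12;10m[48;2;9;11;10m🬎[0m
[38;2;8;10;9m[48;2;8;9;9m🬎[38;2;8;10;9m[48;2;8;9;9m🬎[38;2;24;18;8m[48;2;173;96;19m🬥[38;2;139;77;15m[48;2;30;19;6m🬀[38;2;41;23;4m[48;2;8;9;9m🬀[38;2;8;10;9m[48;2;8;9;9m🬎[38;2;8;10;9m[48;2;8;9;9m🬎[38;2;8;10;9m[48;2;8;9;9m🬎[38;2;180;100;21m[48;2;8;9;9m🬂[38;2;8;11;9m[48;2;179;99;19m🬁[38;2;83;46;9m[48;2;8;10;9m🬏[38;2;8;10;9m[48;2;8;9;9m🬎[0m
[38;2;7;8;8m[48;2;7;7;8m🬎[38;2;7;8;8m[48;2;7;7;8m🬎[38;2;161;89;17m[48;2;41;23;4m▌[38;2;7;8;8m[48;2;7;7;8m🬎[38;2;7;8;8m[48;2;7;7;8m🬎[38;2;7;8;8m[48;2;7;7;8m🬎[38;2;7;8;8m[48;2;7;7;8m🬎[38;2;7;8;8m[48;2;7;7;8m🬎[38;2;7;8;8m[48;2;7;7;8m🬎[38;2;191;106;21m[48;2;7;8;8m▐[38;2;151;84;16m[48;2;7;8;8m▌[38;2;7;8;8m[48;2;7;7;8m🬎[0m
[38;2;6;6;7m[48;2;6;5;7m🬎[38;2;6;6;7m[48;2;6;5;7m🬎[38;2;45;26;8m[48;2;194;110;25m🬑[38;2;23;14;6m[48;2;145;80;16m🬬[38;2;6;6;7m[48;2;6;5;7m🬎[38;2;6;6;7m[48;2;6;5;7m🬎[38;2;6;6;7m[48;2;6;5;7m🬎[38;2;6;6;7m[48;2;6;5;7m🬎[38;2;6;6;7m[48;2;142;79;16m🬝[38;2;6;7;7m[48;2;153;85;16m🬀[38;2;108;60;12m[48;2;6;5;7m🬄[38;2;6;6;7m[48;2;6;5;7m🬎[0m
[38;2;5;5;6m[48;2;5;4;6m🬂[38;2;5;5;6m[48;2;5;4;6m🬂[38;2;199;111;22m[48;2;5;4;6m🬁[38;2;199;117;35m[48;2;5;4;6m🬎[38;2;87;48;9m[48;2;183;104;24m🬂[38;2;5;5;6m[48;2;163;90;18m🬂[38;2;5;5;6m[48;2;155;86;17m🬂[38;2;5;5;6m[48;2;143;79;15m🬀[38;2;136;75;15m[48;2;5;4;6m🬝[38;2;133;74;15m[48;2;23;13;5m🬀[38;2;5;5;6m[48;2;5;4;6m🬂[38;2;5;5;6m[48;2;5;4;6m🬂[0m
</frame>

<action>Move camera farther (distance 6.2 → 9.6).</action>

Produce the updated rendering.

<frame>
[38;2;11;15;12m[48;2;10;13;11m🬂[38;2;11;15;12m[48;2;10;13;11m🬂[38;2;11;15;12m[48;2;10;13;11m🬂[38;2;11;15;12m[48;2;10;13;11m🬂[38;2;11;15;12m[48;2;10;13;11m🬂[38;2;11;15;12m[48;2;10;13;11m🬂[38;2;11;15;12m[48;2;10;13;11m🬂[38;2;11;15;12m[48;2;10;13;11m🬂[38;2;11;15;12m[48;2;10;13;11m🬂[38;2;11;15;12m[48;2;10;13;11m🬂[38;2;11;15;12m[48;2;10;13;11m🬂[38;2;11;15;12m[48;2;10;13;11m🬂[0m
[38;2;9;12;10m[48;2;9;11;10m🬎[38;2;9;12;10m[48;2;9;11;10m🬎[38;2;9;12;10m[48;2;9;11;10m🬎[38;2;9;12;10m[48;2;9;11;10m🬎[38;2;9;12;10m[48;2;9;11;10m🬎[38;2;9;12;10m[48;2;9;11;10m🬎[38;2;9;12;10m[48;2;9;11;10m🬎[38;2;9;12;10m[48;2;9;11;10m🬎[38;2;9;12;10m[48;2;9;11;10m🬎[38;2;9;12;10m[48;2;9;11;10m🬎[38;2;9;12;10m[48;2;9;11;10m🬎[38;2;9;12;10m[48;2;9;11;10m🬎[0m
[38;2;8;10;9m[48;2;8;9;9m🬎[38;2;8;10;9m[48;2;8;9;9m🬎[38;2;8;10;9m[48;2;8;9;9m🬎[38;2;8;10;9m[48;2;193;107;21m🬝[38;2;152;84;17m[48;2;24;16;6m🬅[38;2;123;68;13m[48;2;8;9;9m🬂[38;2;151;84;16m[48;2;8;9;9m🬂[38;2;201;115;27m[48;2;33;22;9m🬈[38;2;26;19;9m[48;2;190;105;21m🬨[38;2;8;10;9m[48;2;8;9;9m🬎[38;2;8;10;9m[48;2;8;9;9m🬎[38;2;8;10;9m[48;2;8;9;9m🬎[0m
[38;2;7;8;8m[48;2;7;7;8m🬎[38;2;7;8;8m[48;2;7;7;8m🬎[38;2;7;8;8m[48;2;7;7;8m🬎[38;2;7;8;8m[48;2;181;100;20m▌[38;2;57;31;6m[48;2;7;8;8m🬏[38;2;7;8;8m[48;2;7;7;8m🬎[38;2;7;8;8m[48;2;7;7;8m🬎[38;2;7;8;8m[48;2;7;7;8m🬎[38;2;32;21;8m[48;2;156;87;17m🬣[38;2;7;8;8m[48;2;7;7;8m🬎[38;2;7;8;8m[48;2;7;7;8m🬎[38;2;7;8;8m[48;2;7;7;8m🬎[0m
[38;2;6;6;7m[48;2;6;5;7m🬎[38;2;6;6;7m[48;2;6;5;7m🬎[38;2;6;6;7m[48;2;6;5;7m🬎[38;2;6;6;7m[48;2;6;5;7m🬎[38;2;207;118;29m[48;2;25;15;7m🬈[38;2;155;86;17m[48;2;6;6;7m🬩[38;2;6;7;7m[48;2;132;73;14m🬂[38;2;142;78;15m[48;2;6;5;7m🬍[38;2;131;73;14m[48;2;6;5;7m🬀[38;2;6;6;7m[48;2;6;5;7m🬎[38;2;6;6;7m[48;2;6;5;7m🬎[38;2;6;6;7m[48;2;6;5;7m🬎[0m
[38;2;5;5;6m[48;2;5;4;6m🬂[38;2;5;5;6m[48;2;5;4;6m🬂[38;2;5;5;6m[48;2;5;4;6m🬂[38;2;5;5;6m[48;2;5;4;6m🬂[38;2;5;5;6m[48;2;5;4;6m🬂[38;2;5;5;6m[48;2;5;4;6m🬂[38;2;5;5;6m[48;2;5;4;6m🬂[38;2;5;5;6m[48;2;5;4;6m🬂[38;2;5;5;6m[48;2;5;4;6m🬂[38;2;5;5;6m[48;2;5;4;6m🬂[38;2;5;5;6m[48;2;5;4;6m🬂[38;2;5;5;6m[48;2;5;4;6m🬂[0m
</frame>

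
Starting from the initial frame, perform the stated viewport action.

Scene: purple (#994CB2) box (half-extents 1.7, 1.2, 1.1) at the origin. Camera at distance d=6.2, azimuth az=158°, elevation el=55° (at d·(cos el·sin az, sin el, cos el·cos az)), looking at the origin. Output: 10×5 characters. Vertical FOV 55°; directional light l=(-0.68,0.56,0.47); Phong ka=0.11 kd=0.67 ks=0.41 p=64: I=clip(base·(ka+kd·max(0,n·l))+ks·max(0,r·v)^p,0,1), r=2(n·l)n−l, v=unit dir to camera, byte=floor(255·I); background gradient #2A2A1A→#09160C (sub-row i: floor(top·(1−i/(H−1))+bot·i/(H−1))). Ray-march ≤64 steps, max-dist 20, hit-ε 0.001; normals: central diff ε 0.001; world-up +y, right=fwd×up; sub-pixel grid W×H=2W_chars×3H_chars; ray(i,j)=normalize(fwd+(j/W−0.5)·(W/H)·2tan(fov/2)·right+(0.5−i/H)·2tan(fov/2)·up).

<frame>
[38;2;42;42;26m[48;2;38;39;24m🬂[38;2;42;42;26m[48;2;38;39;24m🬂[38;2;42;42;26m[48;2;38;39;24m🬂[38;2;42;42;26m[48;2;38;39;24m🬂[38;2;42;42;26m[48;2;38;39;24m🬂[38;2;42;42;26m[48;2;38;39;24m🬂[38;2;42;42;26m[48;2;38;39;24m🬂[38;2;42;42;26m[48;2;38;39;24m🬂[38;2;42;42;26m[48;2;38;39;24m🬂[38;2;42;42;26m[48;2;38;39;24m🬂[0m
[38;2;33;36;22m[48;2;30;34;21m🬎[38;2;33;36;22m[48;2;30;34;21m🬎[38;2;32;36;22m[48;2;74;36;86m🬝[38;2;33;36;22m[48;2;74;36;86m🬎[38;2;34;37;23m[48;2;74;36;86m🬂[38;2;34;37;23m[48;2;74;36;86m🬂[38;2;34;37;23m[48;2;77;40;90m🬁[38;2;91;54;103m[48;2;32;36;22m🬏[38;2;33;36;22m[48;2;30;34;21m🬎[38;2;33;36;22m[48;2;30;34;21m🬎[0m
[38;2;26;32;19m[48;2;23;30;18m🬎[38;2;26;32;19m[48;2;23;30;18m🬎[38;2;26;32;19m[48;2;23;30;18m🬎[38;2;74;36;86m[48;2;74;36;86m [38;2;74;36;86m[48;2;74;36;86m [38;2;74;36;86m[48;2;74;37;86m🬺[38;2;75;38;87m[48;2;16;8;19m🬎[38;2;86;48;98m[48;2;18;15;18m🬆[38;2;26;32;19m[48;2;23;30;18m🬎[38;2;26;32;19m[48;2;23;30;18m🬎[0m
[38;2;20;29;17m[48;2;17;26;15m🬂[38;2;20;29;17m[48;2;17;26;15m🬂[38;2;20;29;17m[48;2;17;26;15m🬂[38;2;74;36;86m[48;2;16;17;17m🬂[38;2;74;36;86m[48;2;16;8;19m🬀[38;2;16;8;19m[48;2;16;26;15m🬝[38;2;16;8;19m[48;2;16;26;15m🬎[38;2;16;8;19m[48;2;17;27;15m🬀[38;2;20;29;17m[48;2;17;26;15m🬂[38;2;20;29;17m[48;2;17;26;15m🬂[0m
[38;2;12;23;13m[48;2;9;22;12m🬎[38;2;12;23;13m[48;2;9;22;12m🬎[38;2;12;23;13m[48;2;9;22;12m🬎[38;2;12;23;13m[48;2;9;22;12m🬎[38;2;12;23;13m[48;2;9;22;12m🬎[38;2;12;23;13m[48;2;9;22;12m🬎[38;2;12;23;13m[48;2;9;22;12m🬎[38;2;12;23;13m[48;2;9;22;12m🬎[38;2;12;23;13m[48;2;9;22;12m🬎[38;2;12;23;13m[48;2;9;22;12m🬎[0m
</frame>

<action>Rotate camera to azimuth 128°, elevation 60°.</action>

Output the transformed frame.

<frame>
[38;2;42;42;26m[48;2;38;39;24m🬂[38;2;42;42;26m[48;2;38;39;24m🬂[38;2;42;42;26m[48;2;38;39;24m🬂[38;2;42;42;26m[48;2;38;39;24m🬂[38;2;42;42;26m[48;2;38;39;24m🬂[38;2;42;42;26m[48;2;38;39;24m🬂[38;2;42;42;26m[48;2;38;39;24m🬂[38;2;42;42;26m[48;2;38;39;24m🬂[38;2;42;42;26m[48;2;38;39;24m🬂[38;2;42;42;26m[48;2;38;39;24m🬂[0m
[38;2;33;36;22m[48;2;30;34;21m🬎[38;2;33;36;22m[48;2;30;34;21m🬎[38;2;33;36;22m[48;2;30;34;21m🬎[38;2;33;36;22m[48;2;30;34;21m🬎[38;2;33;36;22m[48;2;81;43;93m🬆[38;2;118;81;130m[48;2;88;50;100m🬂[38;2;88;51;100m[48;2;34;37;23m🬺[38;2;77;39;89m[48;2;32;36;22m🬓[38;2;33;36;22m[48;2;30;34;21m🬎[38;2;33;36;22m[48;2;30;34;21m🬎[0m
[38;2;26;32;19m[48;2;23;30;18m🬎[38;2;26;32;19m[48;2;23;30;18m🬎[38;2;74;36;86m[48;2;23;27;19m🬇[38;2;74;36;86m[48;2;74;37;86m🬺[38;2;75;38;87m[48;2;74;36;86m🬁[38;2;75;38;88m[48;2;74;36;86m🬂[38;2;74;37;86m[48;2;16;8;19m🬕[38;2;16;8;19m[48;2;24;31;18m🬀[38;2;26;32;19m[48;2;23;30;18m🬎[38;2;26;32;19m[48;2;23;30;18m🬎[0m
[38;2;20;29;17m[48;2;17;26;15m🬂[38;2;20;29;17m[48;2;17;26;15m🬂[38;2;20;29;17m[48;2;17;26;15m🬂[38;2;16;19;16m[48;2;74;36;86m🬺[38;2;74;36;86m[48;2;16;8;19m🬬[38;2;74;36;86m[48;2;16;8;19m🬆[38;2;16;8;19m[48;2;17;27;15m🬀[38;2;20;29;17m[48;2;17;26;15m🬂[38;2;20;29;17m[48;2;17;26;15m🬂[38;2;20;29;17m[48;2;17;26;15m🬂[0m
[38;2;12;23;13m[48;2;9;22;12m🬎[38;2;12;23;13m[48;2;9;22;12m🬎[38;2;12;23;13m[48;2;9;22;12m🬎[38;2;12;23;13m[48;2;9;22;12m🬎[38;2;16;8;19m[48;2;10;22;12m🬁[38;2;16;8;19m[48;2;10;22;12m🬀[38;2;12;23;13m[48;2;9;22;12m🬎[38;2;12;23;13m[48;2;9;22;12m🬎[38;2;12;23;13m[48;2;9;22;12m🬎[38;2;12;23;13m[48;2;9;22;12m🬎[0m
</frame>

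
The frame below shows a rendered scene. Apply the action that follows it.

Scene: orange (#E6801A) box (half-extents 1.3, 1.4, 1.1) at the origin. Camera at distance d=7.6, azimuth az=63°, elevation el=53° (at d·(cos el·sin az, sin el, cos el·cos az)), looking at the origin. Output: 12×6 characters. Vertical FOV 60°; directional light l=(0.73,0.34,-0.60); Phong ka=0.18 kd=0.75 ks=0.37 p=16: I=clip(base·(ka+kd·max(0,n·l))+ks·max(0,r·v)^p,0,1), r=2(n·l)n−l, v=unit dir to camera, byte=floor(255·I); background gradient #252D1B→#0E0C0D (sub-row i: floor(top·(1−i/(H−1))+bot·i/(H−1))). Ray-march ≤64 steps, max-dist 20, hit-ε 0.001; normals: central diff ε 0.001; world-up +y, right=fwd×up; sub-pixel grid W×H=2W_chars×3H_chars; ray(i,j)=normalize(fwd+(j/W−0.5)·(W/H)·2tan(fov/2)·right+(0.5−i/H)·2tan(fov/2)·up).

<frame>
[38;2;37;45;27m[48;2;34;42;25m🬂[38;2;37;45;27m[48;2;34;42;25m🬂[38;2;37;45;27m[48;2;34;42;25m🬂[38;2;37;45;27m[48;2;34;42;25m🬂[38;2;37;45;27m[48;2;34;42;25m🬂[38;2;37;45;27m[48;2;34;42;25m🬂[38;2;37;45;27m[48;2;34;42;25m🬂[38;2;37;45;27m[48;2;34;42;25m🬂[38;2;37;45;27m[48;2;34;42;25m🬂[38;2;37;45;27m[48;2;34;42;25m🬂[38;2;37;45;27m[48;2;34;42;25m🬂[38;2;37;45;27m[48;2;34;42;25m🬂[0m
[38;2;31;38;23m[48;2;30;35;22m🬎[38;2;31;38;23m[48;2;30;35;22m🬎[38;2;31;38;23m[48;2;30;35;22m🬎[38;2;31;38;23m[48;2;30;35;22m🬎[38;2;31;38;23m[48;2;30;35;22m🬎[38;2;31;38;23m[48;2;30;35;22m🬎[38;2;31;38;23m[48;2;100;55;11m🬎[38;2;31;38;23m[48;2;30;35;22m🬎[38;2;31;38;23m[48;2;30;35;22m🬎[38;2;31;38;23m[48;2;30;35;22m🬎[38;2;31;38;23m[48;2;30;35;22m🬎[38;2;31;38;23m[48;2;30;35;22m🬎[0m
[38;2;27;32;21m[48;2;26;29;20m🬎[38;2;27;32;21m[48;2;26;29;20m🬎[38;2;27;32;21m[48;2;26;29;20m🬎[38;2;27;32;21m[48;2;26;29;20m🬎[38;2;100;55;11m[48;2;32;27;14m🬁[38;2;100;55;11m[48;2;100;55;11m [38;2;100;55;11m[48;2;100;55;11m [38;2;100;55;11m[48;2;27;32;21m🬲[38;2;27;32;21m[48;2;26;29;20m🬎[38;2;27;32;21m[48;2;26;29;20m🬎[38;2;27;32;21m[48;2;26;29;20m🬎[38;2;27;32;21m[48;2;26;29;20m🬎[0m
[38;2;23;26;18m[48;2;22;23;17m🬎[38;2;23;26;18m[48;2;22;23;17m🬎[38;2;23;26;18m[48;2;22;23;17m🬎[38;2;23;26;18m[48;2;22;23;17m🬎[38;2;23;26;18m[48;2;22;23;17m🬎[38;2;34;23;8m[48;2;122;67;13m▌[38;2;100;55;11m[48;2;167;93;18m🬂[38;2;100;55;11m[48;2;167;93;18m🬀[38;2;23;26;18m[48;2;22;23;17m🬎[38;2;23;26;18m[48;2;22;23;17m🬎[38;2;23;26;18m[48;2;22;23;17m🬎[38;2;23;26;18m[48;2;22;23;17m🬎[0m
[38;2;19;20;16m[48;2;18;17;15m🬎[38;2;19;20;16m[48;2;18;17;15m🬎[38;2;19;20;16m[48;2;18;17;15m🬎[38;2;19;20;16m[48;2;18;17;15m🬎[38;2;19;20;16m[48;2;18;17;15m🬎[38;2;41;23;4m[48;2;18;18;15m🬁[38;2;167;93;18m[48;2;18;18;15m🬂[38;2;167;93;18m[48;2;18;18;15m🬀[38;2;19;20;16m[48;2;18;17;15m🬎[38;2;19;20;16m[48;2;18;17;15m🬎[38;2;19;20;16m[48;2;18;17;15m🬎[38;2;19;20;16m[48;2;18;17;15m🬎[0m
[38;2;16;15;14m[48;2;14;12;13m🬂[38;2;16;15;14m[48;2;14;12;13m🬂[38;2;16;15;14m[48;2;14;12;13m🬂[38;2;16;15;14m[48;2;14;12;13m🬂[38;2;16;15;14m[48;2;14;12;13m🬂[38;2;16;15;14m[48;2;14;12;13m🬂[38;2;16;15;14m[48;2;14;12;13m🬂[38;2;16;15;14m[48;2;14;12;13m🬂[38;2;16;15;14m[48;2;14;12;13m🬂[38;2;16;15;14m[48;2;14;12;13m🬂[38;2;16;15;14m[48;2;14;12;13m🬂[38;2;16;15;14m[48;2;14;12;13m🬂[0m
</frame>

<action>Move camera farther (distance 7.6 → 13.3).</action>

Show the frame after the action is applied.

<frame>
[38;2;37;45;27m[48;2;34;42;25m🬂[38;2;37;45;27m[48;2;34;42;25m🬂[38;2;37;45;27m[48;2;34;42;25m🬂[38;2;37;45;27m[48;2;34;42;25m🬂[38;2;37;45;27m[48;2;34;42;25m🬂[38;2;37;45;27m[48;2;34;42;25m🬂[38;2;37;45;27m[48;2;34;42;25m🬂[38;2;37;45;27m[48;2;34;42;25m🬂[38;2;37;45;27m[48;2;34;42;25m🬂[38;2;37;45;27m[48;2;34;42;25m🬂[38;2;37;45;27m[48;2;34;42;25m🬂[38;2;37;45;27m[48;2;34;42;25m🬂[0m
[38;2;31;38;23m[48;2;30;35;22m🬎[38;2;31;38;23m[48;2;30;35;22m🬎[38;2;31;38;23m[48;2;30;35;22m🬎[38;2;31;38;23m[48;2;30;35;22m🬎[38;2;31;38;23m[48;2;30;35;22m🬎[38;2;31;38;23m[48;2;30;35;22m🬎[38;2;31;38;23m[48;2;30;35;22m🬎[38;2;31;38;23m[48;2;30;35;22m🬎[38;2;31;38;23m[48;2;30;35;22m🬎[38;2;31;38;23m[48;2;30;35;22m🬎[38;2;31;38;23m[48;2;30;35;22m🬎[38;2;31;38;23m[48;2;30;35;22m🬎[0m
[38;2;27;32;21m[48;2;26;29;20m🬎[38;2;27;32;21m[48;2;26;29;20m🬎[38;2;27;32;21m[48;2;26;29;20m🬎[38;2;27;32;21m[48;2;26;29;20m🬎[38;2;27;32;21m[48;2;26;29;20m🬎[38;2;100;55;11m[48;2;27;31;21m🬦[38;2;100;55;11m[48;2;27;32;21m🬱[38;2;27;32;21m[48;2;26;29;20m🬎[38;2;27;32;21m[48;2;26;29;20m🬎[38;2;27;32;21m[48;2;26;29;20m🬎[38;2;27;32;21m[48;2;26;29;20m🬎[38;2;27;32;21m[48;2;26;29;20m🬎[0m
[38;2;23;26;18m[48;2;22;23;17m🬎[38;2;23;26;18m[48;2;22;23;17m🬎[38;2;23;26;18m[48;2;22;23;17m🬎[38;2;23;26;18m[48;2;22;23;17m🬎[38;2;23;26;18m[48;2;22;23;17m🬎[38;2;22;24;17m[48;2;41;23;4m🬲[38;2;140;77;15m[48;2;22;23;17m🬝[38;2;167;93;18m[48;2;22;24;17m🬀[38;2;23;26;18m[48;2;22;23;17m🬎[38;2;23;26;18m[48;2;22;23;17m🬎[38;2;23;26;18m[48;2;22;23;17m🬎[38;2;23;26;18m[48;2;22;23;17m🬎[0m
[38;2;19;20;16m[48;2;18;17;15m🬎[38;2;19;20;16m[48;2;18;17;15m🬎[38;2;19;20;16m[48;2;18;17;15m🬎[38;2;19;20;16m[48;2;18;17;15m🬎[38;2;19;20;16m[48;2;18;17;15m🬎[38;2;19;20;16m[48;2;18;17;15m🬎[38;2;19;20;16m[48;2;18;17;15m🬎[38;2;19;20;16m[48;2;18;17;15m🬎[38;2;19;20;16m[48;2;18;17;15m🬎[38;2;19;20;16m[48;2;18;17;15m🬎[38;2;19;20;16m[48;2;18;17;15m🬎[38;2;19;20;16m[48;2;18;17;15m🬎[0m
[38;2;16;15;14m[48;2;14;12;13m🬂[38;2;16;15;14m[48;2;14;12;13m🬂[38;2;16;15;14m[48;2;14;12;13m🬂[38;2;16;15;14m[48;2;14;12;13m🬂[38;2;16;15;14m[48;2;14;12;13m🬂[38;2;16;15;14m[48;2;14;12;13m🬂[38;2;16;15;14m[48;2;14;12;13m🬂[38;2;16;15;14m[48;2;14;12;13m🬂[38;2;16;15;14m[48;2;14;12;13m🬂[38;2;16;15;14m[48;2;14;12;13m🬂[38;2;16;15;14m[48;2;14;12;13m🬂[38;2;16;15;14m[48;2;14;12;13m🬂[0m
</frame>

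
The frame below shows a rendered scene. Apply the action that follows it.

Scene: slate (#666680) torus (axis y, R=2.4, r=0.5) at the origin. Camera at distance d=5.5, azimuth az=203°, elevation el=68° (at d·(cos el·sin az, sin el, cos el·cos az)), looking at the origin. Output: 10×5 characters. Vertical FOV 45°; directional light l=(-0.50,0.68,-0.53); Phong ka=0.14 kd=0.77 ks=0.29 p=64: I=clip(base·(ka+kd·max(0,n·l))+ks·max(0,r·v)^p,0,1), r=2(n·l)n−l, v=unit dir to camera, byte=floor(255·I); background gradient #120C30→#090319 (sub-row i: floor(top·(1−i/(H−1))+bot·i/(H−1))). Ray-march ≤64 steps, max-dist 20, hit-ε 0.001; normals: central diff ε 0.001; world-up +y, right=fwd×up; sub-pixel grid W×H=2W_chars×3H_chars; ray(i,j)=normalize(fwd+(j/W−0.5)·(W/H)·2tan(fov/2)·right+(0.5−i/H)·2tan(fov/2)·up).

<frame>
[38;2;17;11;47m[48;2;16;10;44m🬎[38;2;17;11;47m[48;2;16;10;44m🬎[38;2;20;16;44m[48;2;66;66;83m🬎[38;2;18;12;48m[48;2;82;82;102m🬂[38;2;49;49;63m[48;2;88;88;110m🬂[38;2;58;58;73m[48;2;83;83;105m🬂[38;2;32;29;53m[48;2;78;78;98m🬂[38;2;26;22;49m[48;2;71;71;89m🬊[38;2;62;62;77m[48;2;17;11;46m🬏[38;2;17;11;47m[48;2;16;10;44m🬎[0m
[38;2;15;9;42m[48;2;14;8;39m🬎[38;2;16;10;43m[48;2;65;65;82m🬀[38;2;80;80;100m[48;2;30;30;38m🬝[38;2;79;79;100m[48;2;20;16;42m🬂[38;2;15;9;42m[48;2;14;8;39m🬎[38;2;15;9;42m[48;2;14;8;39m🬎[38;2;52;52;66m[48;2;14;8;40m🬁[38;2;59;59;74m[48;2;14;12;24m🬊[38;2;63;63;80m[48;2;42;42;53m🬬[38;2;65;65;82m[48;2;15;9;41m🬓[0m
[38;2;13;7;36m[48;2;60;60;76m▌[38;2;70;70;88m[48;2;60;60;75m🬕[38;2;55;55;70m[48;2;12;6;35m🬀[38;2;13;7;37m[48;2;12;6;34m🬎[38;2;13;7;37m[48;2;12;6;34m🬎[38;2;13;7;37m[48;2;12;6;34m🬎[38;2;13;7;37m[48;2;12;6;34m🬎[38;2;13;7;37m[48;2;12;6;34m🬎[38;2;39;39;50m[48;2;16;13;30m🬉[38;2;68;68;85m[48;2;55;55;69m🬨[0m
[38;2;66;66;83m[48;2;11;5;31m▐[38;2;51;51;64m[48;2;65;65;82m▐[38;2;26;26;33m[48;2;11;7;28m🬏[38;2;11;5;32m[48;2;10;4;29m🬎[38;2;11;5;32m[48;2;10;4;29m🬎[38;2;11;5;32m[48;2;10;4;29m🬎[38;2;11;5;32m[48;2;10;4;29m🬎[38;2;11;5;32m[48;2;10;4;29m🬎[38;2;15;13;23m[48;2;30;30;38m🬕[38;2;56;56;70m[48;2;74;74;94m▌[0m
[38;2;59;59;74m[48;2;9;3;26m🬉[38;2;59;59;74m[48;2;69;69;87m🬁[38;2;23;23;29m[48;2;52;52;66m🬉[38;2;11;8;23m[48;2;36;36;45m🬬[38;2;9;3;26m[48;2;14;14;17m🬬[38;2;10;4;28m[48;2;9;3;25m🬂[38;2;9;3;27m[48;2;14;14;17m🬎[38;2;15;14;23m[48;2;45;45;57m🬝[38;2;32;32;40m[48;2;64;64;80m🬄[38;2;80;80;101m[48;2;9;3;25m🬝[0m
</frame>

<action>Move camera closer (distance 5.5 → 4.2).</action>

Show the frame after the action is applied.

<frame>
[38;2;26;22;48m[48;2;69;69;87m🬝[38;2;18;12;48m[48;2;75;75;94m🬀[38;2;79;79;99m[48;2;87;87;109m🬟[38;2;96;96;120m[48;2;50;50;63m🬎[38;2;88;88;109m[48;2;16;10;44m🬎[38;2;77;77;97m[48;2;16;10;44m🬎[38;2;76;76;95m[48;2;17;14;33m🬎[38;2;74;74;93m[48;2;51;51;64m🬎[38;2;71;71;90m[48;2;64;64;80m🬌[38;2;18;12;48m[48;2;64;64;80m🬂[0m
[38;2;66;66;83m[48;2;75;75;94m🬀[38;2;75;75;94m[48;2;40;40;50m🬝[38;2;73;73;91m[48;2;20;15;42m🬀[38;2;15;9;42m[48;2;14;8;39m🬎[38;2;15;9;42m[48;2;14;8;39m🬎[38;2;15;9;42m[48;2;14;8;39m🬎[38;2;15;9;42m[48;2;14;8;39m🬎[38;2;14;8;40m[48;2;17;17;21m🬺[38;2;47;47;59m[48;2;19;16;34m🬂[38;2;61;61;77m[48;2;42;42;53m🬊[0m
[38;2;67;67;84m[48;2;55;55;69m🬕[38;2;52;52;65m[48;2;16;12;36m🬀[38;2;13;7;37m[48;2;12;6;34m🬎[38;2;13;7;37m[48;2;12;6;34m🬎[38;2;13;7;37m[48;2;12;6;34m🬎[38;2;13;7;37m[48;2;12;6;34m🬎[38;2;13;7;37m[48;2;12;6;34m🬎[38;2;13;7;37m[48;2;12;6;34m🬎[38;2;13;7;37m[48;2;12;6;34m🬎[38;2;16;14;23m[48;2;36;36;45m🬺[0m
[38;2;57;57;71m[48;2;41;41;52m▌[38;2;11;5;31m[48;2;14;14;17m🬬[38;2;11;5;32m[48;2;10;4;29m🬎[38;2;11;5;32m[48;2;10;4;29m🬎[38;2;11;5;32m[48;2;10;4;29m🬎[38;2;11;5;32m[48;2;10;4;29m🬎[38;2;11;5;32m[48;2;10;4;29m🬎[38;2;11;5;32m[48;2;10;4;29m🬎[38;2;11;5;32m[48;2;10;4;29m🬎[38;2;11;5;32m[48;2;14;14;17m🬄[0m
[38;2;46;46;58m[48;2;58;58;73m▐[38;2;14;13;22m[48;2;32;32;40m🬨[38;2;10;4;28m[48;2;9;3;25m🬂[38;2;10;4;28m[48;2;9;3;25m🬂[38;2;10;4;28m[48;2;9;3;25m🬂[38;2;10;4;28m[48;2;9;3;25m🬂[38;2;10;4;28m[48;2;9;3;25m🬂[38;2;10;4;28m[48;2;9;3;25m🬂[38;2;9;3;26m[48;2;14;14;17m🬕[38;2;15;15;19m[48;2;31;31;39m🬕[0m
</frame>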